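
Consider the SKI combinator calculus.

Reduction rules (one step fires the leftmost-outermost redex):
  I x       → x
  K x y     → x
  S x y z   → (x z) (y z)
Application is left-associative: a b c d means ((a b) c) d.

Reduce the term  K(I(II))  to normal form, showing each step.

  start: K(I(II))
  →1  K(II)
  →2  KI

Answer: normal form = KI  (in 2 steps)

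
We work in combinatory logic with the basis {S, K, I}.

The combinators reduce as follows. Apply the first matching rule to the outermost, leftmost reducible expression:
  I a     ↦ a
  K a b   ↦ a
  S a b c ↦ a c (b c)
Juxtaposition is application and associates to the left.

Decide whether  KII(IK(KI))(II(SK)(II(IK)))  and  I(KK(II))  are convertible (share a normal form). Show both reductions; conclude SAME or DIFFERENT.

Term A:
  start: KII(IK(KI))(II(SK)(II(IK)))
  step 1: I(IK(KI))(II(SK)(II(IK)))
  step 2: IK(KI)(II(SK)(II(IK)))
  step 3: K(KI)(II(SK)(II(IK)))
  step 4: KI

Term B:
  start: I(KK(II))
  step 1: KK(II)
  step 2: K

Answer: DIFFERENT — A ⇓ KI, B ⇓ K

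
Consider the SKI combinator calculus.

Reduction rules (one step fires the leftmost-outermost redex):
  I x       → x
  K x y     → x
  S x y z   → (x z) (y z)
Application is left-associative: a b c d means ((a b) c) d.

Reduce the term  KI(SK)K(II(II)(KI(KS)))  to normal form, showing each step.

  start: KI(SK)K(II(II)(KI(KS)))
  step 1: IK(II(II)(KI(KS)))
  step 2: K(II(II)(KI(KS)))
  step 3: K(I(II)(KI(KS)))
  step 4: K(II(KI(KS)))
  step 5: K(I(KI(KS)))
  step 6: K(KI(KS))
  step 7: KI

Answer: normal form = KI  (in 7 steps)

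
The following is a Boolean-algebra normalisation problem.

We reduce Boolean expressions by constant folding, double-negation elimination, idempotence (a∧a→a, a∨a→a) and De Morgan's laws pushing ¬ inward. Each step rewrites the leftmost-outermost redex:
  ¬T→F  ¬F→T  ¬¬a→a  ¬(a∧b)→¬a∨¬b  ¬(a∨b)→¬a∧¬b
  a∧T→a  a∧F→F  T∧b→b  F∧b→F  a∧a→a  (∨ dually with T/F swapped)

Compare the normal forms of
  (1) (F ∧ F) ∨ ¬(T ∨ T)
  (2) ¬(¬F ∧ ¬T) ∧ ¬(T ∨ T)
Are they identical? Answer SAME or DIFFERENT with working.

Term A:
  start: (F ∧ F) ∨ ¬(T ∨ T)
  step 1: F ∨ ¬(T ∨ T)
  step 2: ¬(T ∨ T)
  step 3: ¬T ∧ ¬T
  step 4: ¬T
  step 5: F

Term B:
  start: ¬(¬F ∧ ¬T) ∧ ¬(T ∨ T)
  step 1: (¬¬F ∨ ¬¬T) ∧ ¬(T ∨ T)
  step 2: (F ∨ ¬¬T) ∧ ¬(T ∨ T)
  step 3: ¬¬T ∧ ¬(T ∨ T)
  step 4: T ∧ ¬(T ∨ T)
  step 5: ¬(T ∨ T)
  step 6: ¬T ∧ ¬T
  step 7: ¬T
  step 8: F

Answer: SAME — A ⇓ F, B ⇓ F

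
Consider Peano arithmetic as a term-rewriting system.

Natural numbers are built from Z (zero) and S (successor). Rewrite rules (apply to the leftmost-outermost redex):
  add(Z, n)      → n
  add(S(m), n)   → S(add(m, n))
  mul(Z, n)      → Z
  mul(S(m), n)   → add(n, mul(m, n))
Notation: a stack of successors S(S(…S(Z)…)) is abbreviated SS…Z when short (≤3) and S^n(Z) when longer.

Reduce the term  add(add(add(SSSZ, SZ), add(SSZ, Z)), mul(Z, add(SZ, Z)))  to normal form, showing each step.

  start: add(add(add(SSSZ, SZ), add(SSZ, Z)), mul(Z, add(SZ, Z)))
  step 1: add(add(S(add(SSZ, SZ)), add(SSZ, Z)), mul(Z, add(SZ, Z)))
  step 2: add(S(add(add(SSZ, SZ), add(SSZ, Z))), mul(Z, add(SZ, Z)))
  step 3: S(add(add(add(SSZ, SZ), add(SSZ, Z)), mul(Z, add(SZ, Z))))
  step 4: S(add(add(S(add(SZ, SZ)), add(SSZ, Z)), mul(Z, add(SZ, Z))))
  step 5: S(add(S(add(add(SZ, SZ), add(SSZ, Z))), mul(Z, add(SZ, Z))))
  step 6: S(S(add(add(add(SZ, SZ), add(SSZ, Z)), mul(Z, add(SZ, Z)))))
  step 7: S(S(add(add(S(add(Z, SZ)), add(SSZ, Z)), mul(Z, add(SZ, Z)))))
  step 8: S(S(add(S(add(add(Z, SZ), add(SSZ, Z))), mul(Z, add(SZ, Z)))))
  step 9: S(S(S(add(add(add(Z, SZ), add(SSZ, Z)), mul(Z, add(SZ, Z))))))
  step 10: S(S(S(add(add(SZ, add(SSZ, Z)), mul(Z, add(SZ, Z))))))
  step 11: S(S(S(add(S(add(Z, add(SSZ, Z))), mul(Z, add(SZ, Z))))))
  step 12: S(S(S(S(add(add(Z, add(SSZ, Z)), mul(Z, add(SZ, Z)))))))
  step 13: S(S(S(S(add(add(SSZ, Z), mul(Z, add(SZ, Z)))))))
  step 14: S(S(S(S(add(S(add(SZ, Z)), mul(Z, add(SZ, Z)))))))
  step 15: S(S(S(S(S(add(add(SZ, Z), mul(Z, add(SZ, Z))))))))
  step 16: S(S(S(S(S(add(S(add(Z, Z)), mul(Z, add(SZ, Z))))))))
  step 17: S(S(S(S(S(S(add(add(Z, Z), mul(Z, add(SZ, Z)))))))))
  step 18: S(S(S(S(S(S(add(Z, mul(Z, add(SZ, Z)))))))))
  step 19: S(S(S(S(S(S(mul(Z, add(SZ, Z))))))))
  step 20: S^6(Z)

Answer: normal form = S^6(Z)  (in 20 steps)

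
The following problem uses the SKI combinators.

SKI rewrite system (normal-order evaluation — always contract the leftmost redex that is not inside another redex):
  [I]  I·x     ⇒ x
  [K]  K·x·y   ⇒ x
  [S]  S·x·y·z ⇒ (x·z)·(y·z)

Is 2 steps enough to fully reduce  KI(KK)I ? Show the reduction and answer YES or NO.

  start: KI(KK)I
  step 1: II
  step 2: I

Answer: YES — reaches normal form I in 2 ≤ 2 steps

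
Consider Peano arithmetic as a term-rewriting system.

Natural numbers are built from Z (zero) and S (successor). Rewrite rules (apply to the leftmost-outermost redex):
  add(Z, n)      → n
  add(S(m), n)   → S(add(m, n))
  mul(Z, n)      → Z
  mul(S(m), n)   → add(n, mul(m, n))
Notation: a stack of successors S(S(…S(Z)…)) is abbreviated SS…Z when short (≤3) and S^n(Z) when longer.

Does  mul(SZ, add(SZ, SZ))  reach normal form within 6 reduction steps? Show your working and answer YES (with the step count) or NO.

Answer: NO — after 6 steps the term is S(S(mul(Z, add(SZ, SZ)))), not yet normal

Derivation:
  start: mul(SZ, add(SZ, SZ))
  →1  add(add(SZ, SZ), mul(Z, add(SZ, SZ)))
  →2  add(S(add(Z, SZ)), mul(Z, add(SZ, SZ)))
  →3  S(add(add(Z, SZ), mul(Z, add(SZ, SZ))))
  →4  S(add(SZ, mul(Z, add(SZ, SZ))))
  →5  S(S(add(Z, mul(Z, add(SZ, SZ)))))
  →6  S(S(mul(Z, add(SZ, SZ))))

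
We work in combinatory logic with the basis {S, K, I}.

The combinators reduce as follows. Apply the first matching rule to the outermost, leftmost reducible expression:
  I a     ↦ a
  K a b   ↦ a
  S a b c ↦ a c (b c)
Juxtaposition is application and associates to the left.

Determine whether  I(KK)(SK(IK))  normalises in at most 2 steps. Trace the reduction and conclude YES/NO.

Answer: YES — reaches normal form K in 2 ≤ 2 steps

Working:
  start: I(KK)(SK(IK))
  →1  KK(SK(IK))
  →2  K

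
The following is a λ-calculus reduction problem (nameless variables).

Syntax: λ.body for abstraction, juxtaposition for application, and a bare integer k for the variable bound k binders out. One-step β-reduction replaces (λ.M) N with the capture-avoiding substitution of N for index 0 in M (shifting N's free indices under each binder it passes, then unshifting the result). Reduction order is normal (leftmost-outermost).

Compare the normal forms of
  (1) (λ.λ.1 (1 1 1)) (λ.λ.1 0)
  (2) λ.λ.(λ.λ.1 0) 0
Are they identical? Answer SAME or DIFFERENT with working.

Term A:
  start: (λ.λ.1 (1 1 1)) (λ.λ.1 0)
  step 1: λ.(λ.λ.1 0) ((λ.λ.1 0) (λ.λ.1 0) (λ.λ.1 0))
  step 2: λ.λ.(λ.λ.1 0) (λ.λ.1 0) (λ.λ.1 0) 0
  step 3: λ.λ.(λ.(λ.λ.1 0) 0) (λ.λ.1 0) 0
  step 4: λ.λ.(λ.λ.1 0) (λ.λ.1 0) 0
  step 5: λ.λ.(λ.(λ.λ.1 0) 0) 0
  step 6: λ.λ.(λ.λ.1 0) 0
  step 7: λ.λ.λ.1 0

Term B:
  start: λ.λ.(λ.λ.1 0) 0
  step 1: λ.λ.λ.1 0

Answer: SAME — A ⇓ λ.λ.λ.1 0, B ⇓ λ.λ.λ.1 0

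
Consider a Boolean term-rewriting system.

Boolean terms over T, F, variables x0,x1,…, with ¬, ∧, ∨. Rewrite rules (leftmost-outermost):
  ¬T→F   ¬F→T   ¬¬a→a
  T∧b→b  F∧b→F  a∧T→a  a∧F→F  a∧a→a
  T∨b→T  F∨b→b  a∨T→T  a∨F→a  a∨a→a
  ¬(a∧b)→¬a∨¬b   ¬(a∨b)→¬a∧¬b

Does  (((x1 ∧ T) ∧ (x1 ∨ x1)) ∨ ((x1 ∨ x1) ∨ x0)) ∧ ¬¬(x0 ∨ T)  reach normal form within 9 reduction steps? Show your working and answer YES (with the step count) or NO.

  start: (((x1 ∧ T) ∧ (x1 ∨ x1)) ∨ ((x1 ∨ x1) ∨ x0)) ∧ ¬¬(x0 ∨ T)
  [1] ((x1 ∧ (x1 ∨ x1)) ∨ ((x1 ∨ x1) ∨ x0)) ∧ ¬¬(x0 ∨ T)
  [2] ((x1 ∧ x1) ∨ ((x1 ∨ x1) ∨ x0)) ∧ ¬¬(x0 ∨ T)
  [3] (x1 ∨ ((x1 ∨ x1) ∨ x0)) ∧ ¬¬(x0 ∨ T)
  [4] (x1 ∨ (x1 ∨ x0)) ∧ ¬¬(x0 ∨ T)
  [5] (x1 ∨ (x1 ∨ x0)) ∧ (x0 ∨ T)
  [6] (x1 ∨ (x1 ∨ x0)) ∧ T
  [7] x1 ∨ (x1 ∨ x0)

Answer: YES — reaches normal form x1 ∨ (x1 ∨ x0) in 7 ≤ 9 steps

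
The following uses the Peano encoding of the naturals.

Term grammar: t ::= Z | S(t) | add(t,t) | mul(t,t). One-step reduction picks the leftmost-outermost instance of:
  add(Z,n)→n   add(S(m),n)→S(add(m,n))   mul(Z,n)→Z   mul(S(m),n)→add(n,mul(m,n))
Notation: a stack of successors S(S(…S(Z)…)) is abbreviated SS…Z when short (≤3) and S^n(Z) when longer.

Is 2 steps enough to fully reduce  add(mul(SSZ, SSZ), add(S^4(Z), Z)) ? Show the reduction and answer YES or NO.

Answer: NO — after 2 steps the term is add(S(add(SZ, mul(SZ, SSZ))), add(S^4(Z), Z)), not yet normal

Derivation:
  start: add(mul(SSZ, SSZ), add(S^4(Z), Z))
  [1] add(add(SSZ, mul(SZ, SSZ)), add(S^4(Z), Z))
  [2] add(S(add(SZ, mul(SZ, SSZ))), add(S^4(Z), Z))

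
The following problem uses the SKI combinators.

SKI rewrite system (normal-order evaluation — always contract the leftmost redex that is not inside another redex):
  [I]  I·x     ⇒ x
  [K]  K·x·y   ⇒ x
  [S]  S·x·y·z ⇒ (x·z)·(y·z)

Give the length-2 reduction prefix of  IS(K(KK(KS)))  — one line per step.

  start: IS(K(KK(KS)))
  →1  S(K(KK(KS)))
  →2  S(KK)

Answer: after 2 steps: S(KK)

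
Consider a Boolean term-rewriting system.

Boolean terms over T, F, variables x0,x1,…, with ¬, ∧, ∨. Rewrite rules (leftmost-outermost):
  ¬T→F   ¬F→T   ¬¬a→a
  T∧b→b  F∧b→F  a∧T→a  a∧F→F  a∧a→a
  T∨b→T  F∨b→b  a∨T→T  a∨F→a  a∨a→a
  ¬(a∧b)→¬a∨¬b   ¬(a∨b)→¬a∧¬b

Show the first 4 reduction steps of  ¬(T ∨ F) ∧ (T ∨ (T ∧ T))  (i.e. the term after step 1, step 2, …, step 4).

Answer: after 4 steps: F

Derivation:
  start: ¬(T ∨ F) ∧ (T ∨ (T ∧ T))
  step 1: (¬T ∧ ¬F) ∧ (T ∨ (T ∧ T))
  step 2: (F ∧ ¬F) ∧ (T ∨ (T ∧ T))
  step 3: F ∧ (T ∨ (T ∧ T))
  step 4: F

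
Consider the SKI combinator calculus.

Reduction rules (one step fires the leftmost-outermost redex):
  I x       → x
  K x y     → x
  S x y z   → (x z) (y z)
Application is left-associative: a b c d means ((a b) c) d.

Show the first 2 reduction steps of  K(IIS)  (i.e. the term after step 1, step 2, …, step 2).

  start: K(IIS)
  →1  K(IS)
  →2  KS

Answer: after 2 steps: KS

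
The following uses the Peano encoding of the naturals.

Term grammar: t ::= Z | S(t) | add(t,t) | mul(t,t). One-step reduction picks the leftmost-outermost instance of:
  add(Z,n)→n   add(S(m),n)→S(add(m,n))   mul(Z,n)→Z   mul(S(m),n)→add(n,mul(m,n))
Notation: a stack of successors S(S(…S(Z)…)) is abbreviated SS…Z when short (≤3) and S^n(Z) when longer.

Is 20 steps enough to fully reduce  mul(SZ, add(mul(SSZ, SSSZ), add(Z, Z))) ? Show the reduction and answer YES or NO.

Answer: NO — after 20 steps the term is S(S(S(S(S(add(add(S(add(Z, mul(Z, SSSZ))), add(Z, Z)), mul(Z, add(mul(SSZ, SSSZ), add(Z, Z))))))))), not yet normal

Working:
  start: mul(SZ, add(mul(SSZ, SSSZ), add(Z, Z)))
  →1  add(add(mul(SSZ, SSSZ), add(Z, Z)), mul(Z, add(mul(SSZ, SSSZ), add(Z, Z))))
  →2  add(add(add(SSSZ, mul(SZ, SSSZ)), add(Z, Z)), mul(Z, add(mul(SSZ, SSSZ), add(Z, Z))))
  →3  add(add(S(add(SSZ, mul(SZ, SSSZ))), add(Z, Z)), mul(Z, add(mul(SSZ, SSSZ), add(Z, Z))))
  →4  add(S(add(add(SSZ, mul(SZ, SSSZ)), add(Z, Z))), mul(Z, add(mul(SSZ, SSSZ), add(Z, Z))))
  →5  S(add(add(add(SSZ, mul(SZ, SSSZ)), add(Z, Z)), mul(Z, add(mul(SSZ, SSSZ), add(Z, Z)))))
  →6  S(add(add(S(add(SZ, mul(SZ, SSSZ))), add(Z, Z)), mul(Z, add(mul(SSZ, SSSZ), add(Z, Z)))))
  →7  S(add(S(add(add(SZ, mul(SZ, SSSZ)), add(Z, Z))), mul(Z, add(mul(SSZ, SSSZ), add(Z, Z)))))
  →8  S(S(add(add(add(SZ, mul(SZ, SSSZ)), add(Z, Z)), mul(Z, add(mul(SSZ, SSSZ), add(Z, Z))))))
  →9  S(S(add(add(S(add(Z, mul(SZ, SSSZ))), add(Z, Z)), mul(Z, add(mul(SSZ, SSSZ), add(Z, Z))))))
  →10  S(S(add(S(add(add(Z, mul(SZ, SSSZ)), add(Z, Z))), mul(Z, add(mul(SSZ, SSSZ), add(Z, Z))))))
  →11  S(S(S(add(add(add(Z, mul(SZ, SSSZ)), add(Z, Z)), mul(Z, add(mul(SSZ, SSSZ), add(Z, Z)))))))
  →12  S(S(S(add(add(mul(SZ, SSSZ), add(Z, Z)), mul(Z, add(mul(SSZ, SSSZ), add(Z, Z)))))))
  →13  S(S(S(add(add(add(SSSZ, mul(Z, SSSZ)), add(Z, Z)), mul(Z, add(mul(SSZ, SSSZ), add(Z, Z)))))))
  →14  S(S(S(add(add(S(add(SSZ, mul(Z, SSSZ))), add(Z, Z)), mul(Z, add(mul(SSZ, SSSZ), add(Z, Z)))))))
  →15  S(S(S(add(S(add(add(SSZ, mul(Z, SSSZ)), add(Z, Z))), mul(Z, add(mul(SSZ, SSSZ), add(Z, Z)))))))
  →16  S(S(S(S(add(add(add(SSZ, mul(Z, SSSZ)), add(Z, Z)), mul(Z, add(mul(SSZ, SSSZ), add(Z, Z))))))))
  →17  S(S(S(S(add(add(S(add(SZ, mul(Z, SSSZ))), add(Z, Z)), mul(Z, add(mul(SSZ, SSSZ), add(Z, Z))))))))
  →18  S(S(S(S(add(S(add(add(SZ, mul(Z, SSSZ)), add(Z, Z))), mul(Z, add(mul(SSZ, SSSZ), add(Z, Z))))))))
  →19  S(S(S(S(S(add(add(add(SZ, mul(Z, SSSZ)), add(Z, Z)), mul(Z, add(mul(SSZ, SSSZ), add(Z, Z)))))))))
  →20  S(S(S(S(S(add(add(S(add(Z, mul(Z, SSSZ))), add(Z, Z)), mul(Z, add(mul(SSZ, SSSZ), add(Z, Z)))))))))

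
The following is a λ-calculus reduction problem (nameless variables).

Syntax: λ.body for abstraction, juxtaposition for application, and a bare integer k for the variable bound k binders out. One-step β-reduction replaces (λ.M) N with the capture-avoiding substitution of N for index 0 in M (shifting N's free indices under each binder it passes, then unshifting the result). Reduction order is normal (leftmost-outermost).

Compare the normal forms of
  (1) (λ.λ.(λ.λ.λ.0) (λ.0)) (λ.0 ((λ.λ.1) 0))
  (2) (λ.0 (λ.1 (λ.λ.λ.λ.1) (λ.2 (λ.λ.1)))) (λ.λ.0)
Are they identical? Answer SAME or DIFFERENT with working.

Answer: DIFFERENT — A ⇓ λ.λ.λ.0, B ⇓ λ.0

Working:
Term A:
  start: (λ.λ.(λ.λ.λ.0) (λ.0)) (λ.0 ((λ.λ.1) 0))
  →1  λ.(λ.λ.λ.0) (λ.0)
  →2  λ.λ.λ.0

Term B:
  start: (λ.0 (λ.1 (λ.λ.λ.λ.1) (λ.2 (λ.λ.1)))) (λ.λ.0)
  →1  (λ.λ.0) (λ.(λ.λ.0) (λ.λ.λ.λ.1) (λ.(λ.λ.0) (λ.λ.1)))
  →2  λ.0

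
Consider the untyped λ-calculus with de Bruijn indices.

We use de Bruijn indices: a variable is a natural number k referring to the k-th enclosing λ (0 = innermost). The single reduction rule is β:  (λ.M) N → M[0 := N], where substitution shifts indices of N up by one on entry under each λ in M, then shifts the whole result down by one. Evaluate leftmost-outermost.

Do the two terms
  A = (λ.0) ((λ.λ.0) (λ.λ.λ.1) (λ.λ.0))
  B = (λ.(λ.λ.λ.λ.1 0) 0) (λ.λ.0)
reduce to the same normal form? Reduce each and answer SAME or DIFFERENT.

Answer: DIFFERENT — A ⇓ λ.λ.0, B ⇓ λ.λ.λ.1 0

Derivation:
Term A:
  start: (λ.0) ((λ.λ.0) (λ.λ.λ.1) (λ.λ.0))
  step 1: (λ.λ.0) (λ.λ.λ.1) (λ.λ.0)
  step 2: (λ.0) (λ.λ.0)
  step 3: λ.λ.0

Term B:
  start: (λ.(λ.λ.λ.λ.1 0) 0) (λ.λ.0)
  step 1: (λ.λ.λ.λ.1 0) (λ.λ.0)
  step 2: λ.λ.λ.1 0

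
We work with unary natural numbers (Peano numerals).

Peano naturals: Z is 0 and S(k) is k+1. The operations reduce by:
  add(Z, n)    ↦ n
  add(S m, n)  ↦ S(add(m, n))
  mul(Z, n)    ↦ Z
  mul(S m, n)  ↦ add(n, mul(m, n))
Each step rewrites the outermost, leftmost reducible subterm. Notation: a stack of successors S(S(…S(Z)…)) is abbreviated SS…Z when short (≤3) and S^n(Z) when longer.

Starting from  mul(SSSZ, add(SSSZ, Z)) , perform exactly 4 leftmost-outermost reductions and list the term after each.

  start: mul(SSSZ, add(SSSZ, Z))
  →1  add(add(SSSZ, Z), mul(SSZ, add(SSSZ, Z)))
  →2  add(S(add(SSZ, Z)), mul(SSZ, add(SSSZ, Z)))
  →3  S(add(add(SSZ, Z), mul(SSZ, add(SSSZ, Z))))
  →4  S(add(S(add(SZ, Z)), mul(SSZ, add(SSSZ, Z))))

Answer: after 4 steps: S(add(S(add(SZ, Z)), mul(SSZ, add(SSSZ, Z))))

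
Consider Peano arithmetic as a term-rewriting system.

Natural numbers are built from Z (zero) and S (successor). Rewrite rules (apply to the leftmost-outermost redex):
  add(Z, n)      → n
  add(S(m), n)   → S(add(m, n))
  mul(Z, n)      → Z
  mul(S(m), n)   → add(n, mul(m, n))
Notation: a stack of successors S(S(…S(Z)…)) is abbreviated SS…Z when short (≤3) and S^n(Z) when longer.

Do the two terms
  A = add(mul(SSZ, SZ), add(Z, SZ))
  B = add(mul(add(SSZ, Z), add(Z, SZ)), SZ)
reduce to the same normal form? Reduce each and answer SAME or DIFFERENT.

Answer: SAME — A ⇓ SSSZ, B ⇓ SSSZ

Derivation:
Term A:
  start: add(mul(SSZ, SZ), add(Z, SZ))
  →1  add(add(SZ, mul(SZ, SZ)), add(Z, SZ))
  →2  add(S(add(Z, mul(SZ, SZ))), add(Z, SZ))
  →3  S(add(add(Z, mul(SZ, SZ)), add(Z, SZ)))
  →4  S(add(mul(SZ, SZ), add(Z, SZ)))
  →5  S(add(add(SZ, mul(Z, SZ)), add(Z, SZ)))
  →6  S(add(S(add(Z, mul(Z, SZ))), add(Z, SZ)))
  →7  S(S(add(add(Z, mul(Z, SZ)), add(Z, SZ))))
  →8  S(S(add(mul(Z, SZ), add(Z, SZ))))
  →9  S(S(add(Z, add(Z, SZ))))
  →10  S(S(add(Z, SZ)))
  →11  SSSZ

Term B:
  start: add(mul(add(SSZ, Z), add(Z, SZ)), SZ)
  →1  add(mul(S(add(SZ, Z)), add(Z, SZ)), SZ)
  →2  add(add(add(Z, SZ), mul(add(SZ, Z), add(Z, SZ))), SZ)
  →3  add(add(SZ, mul(add(SZ, Z), add(Z, SZ))), SZ)
  →4  add(S(add(Z, mul(add(SZ, Z), add(Z, SZ)))), SZ)
  →5  S(add(add(Z, mul(add(SZ, Z), add(Z, SZ))), SZ))
  →6  S(add(mul(add(SZ, Z), add(Z, SZ)), SZ))
  →7  S(add(mul(S(add(Z, Z)), add(Z, SZ)), SZ))
  →8  S(add(add(add(Z, SZ), mul(add(Z, Z), add(Z, SZ))), SZ))
  →9  S(add(add(SZ, mul(add(Z, Z), add(Z, SZ))), SZ))
  →10  S(add(S(add(Z, mul(add(Z, Z), add(Z, SZ)))), SZ))
  →11  S(S(add(add(Z, mul(add(Z, Z), add(Z, SZ))), SZ)))
  →12  S(S(add(mul(add(Z, Z), add(Z, SZ)), SZ)))
  →13  S(S(add(mul(Z, add(Z, SZ)), SZ)))
  →14  S(S(add(Z, SZ)))
  →15  SSSZ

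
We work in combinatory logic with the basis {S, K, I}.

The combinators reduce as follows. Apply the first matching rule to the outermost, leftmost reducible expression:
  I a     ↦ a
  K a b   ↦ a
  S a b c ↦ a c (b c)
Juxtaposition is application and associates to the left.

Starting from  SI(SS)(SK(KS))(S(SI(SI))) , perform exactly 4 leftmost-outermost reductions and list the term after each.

  start: SI(SS)(SK(KS))(S(SI(SI)))
  [1] I(SK(KS))(SS(SK(KS)))(S(SI(SI)))
  [2] SK(KS)(SS(SK(KS)))(S(SI(SI)))
  [3] K(SS(SK(KS)))(KS(SS(SK(KS))))(S(SI(SI)))
  [4] SS(SK(KS))(S(SI(SI)))

Answer: after 4 steps: SS(SK(KS))(S(SI(SI)))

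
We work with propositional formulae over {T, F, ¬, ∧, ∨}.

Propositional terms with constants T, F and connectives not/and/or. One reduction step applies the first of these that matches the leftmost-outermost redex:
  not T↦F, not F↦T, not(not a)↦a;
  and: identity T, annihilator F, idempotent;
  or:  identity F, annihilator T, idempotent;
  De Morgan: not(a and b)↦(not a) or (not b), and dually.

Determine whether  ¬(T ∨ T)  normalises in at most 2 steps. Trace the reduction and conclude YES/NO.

  start: ¬(T ∨ T)
  →1  ¬T ∧ ¬T
  →2  ¬T

Answer: NO — after 2 steps the term is ¬T, not yet normal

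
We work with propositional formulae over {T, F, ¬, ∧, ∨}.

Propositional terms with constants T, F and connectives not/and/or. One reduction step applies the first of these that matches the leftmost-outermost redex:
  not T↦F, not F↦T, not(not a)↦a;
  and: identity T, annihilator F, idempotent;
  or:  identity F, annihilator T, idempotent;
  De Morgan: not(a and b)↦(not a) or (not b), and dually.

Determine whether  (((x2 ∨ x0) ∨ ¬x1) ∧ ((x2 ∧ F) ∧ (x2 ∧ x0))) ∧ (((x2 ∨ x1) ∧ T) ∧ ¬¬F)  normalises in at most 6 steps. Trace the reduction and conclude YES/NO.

Answer: YES — reaches normal form F in 4 ≤ 6 steps

Working:
  start: (((x2 ∨ x0) ∨ ¬x1) ∧ ((x2 ∧ F) ∧ (x2 ∧ x0))) ∧ (((x2 ∨ x1) ∧ T) ∧ ¬¬F)
  step 1: (((x2 ∨ x0) ∨ ¬x1) ∧ (F ∧ (x2 ∧ x0))) ∧ (((x2 ∨ x1) ∧ T) ∧ ¬¬F)
  step 2: (((x2 ∨ x0) ∨ ¬x1) ∧ F) ∧ (((x2 ∨ x1) ∧ T) ∧ ¬¬F)
  step 3: F ∧ (((x2 ∨ x1) ∧ T) ∧ ¬¬F)
  step 4: F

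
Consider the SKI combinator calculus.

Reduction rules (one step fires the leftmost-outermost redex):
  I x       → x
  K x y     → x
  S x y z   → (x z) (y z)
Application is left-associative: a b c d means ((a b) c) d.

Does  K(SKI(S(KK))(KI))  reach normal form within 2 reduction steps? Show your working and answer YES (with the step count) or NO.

  start: K(SKI(S(KK))(KI))
  →1  K(K(S(KK))(I(S(KK)))(KI))
  →2  K(S(KK)(KI))

Answer: YES — reaches normal form K(S(KK)(KI)) in 2 ≤ 2 steps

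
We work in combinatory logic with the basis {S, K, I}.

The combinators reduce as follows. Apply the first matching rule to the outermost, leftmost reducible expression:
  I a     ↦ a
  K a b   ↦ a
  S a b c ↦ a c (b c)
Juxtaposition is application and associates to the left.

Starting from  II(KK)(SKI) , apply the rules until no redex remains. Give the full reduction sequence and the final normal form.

  start: II(KK)(SKI)
  →1  I(KK)(SKI)
  →2  KK(SKI)
  →3  K

Answer: normal form = K  (in 3 steps)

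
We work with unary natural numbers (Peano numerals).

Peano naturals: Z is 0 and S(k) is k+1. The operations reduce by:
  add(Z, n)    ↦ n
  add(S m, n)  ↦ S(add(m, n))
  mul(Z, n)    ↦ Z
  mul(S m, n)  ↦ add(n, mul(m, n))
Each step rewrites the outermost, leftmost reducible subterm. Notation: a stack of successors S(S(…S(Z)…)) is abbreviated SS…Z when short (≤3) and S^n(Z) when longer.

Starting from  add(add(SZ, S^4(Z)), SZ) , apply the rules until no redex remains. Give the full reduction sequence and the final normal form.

  start: add(add(SZ, S^4(Z)), SZ)
  [1] add(S(add(Z, S^4(Z))), SZ)
  [2] S(add(add(Z, S^4(Z)), SZ))
  [3] S(add(S^4(Z), SZ))
  [4] S(S(add(SSSZ, SZ)))
  [5] S(S(S(add(SSZ, SZ))))
  [6] S(S(S(S(add(SZ, SZ)))))
  [7] S(S(S(S(S(add(Z, SZ))))))
  [8] S^6(Z)

Answer: normal form = S^6(Z)  (in 8 steps)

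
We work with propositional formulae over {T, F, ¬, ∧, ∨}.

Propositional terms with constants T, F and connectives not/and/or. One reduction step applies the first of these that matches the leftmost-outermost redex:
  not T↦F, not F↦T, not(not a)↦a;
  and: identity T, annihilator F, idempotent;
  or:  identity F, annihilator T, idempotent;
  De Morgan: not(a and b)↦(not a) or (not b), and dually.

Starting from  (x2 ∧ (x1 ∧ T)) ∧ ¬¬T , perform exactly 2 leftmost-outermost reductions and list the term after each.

  start: (x2 ∧ (x1 ∧ T)) ∧ ¬¬T
  →1  (x2 ∧ x1) ∧ ¬¬T
  →2  (x2 ∧ x1) ∧ T

Answer: after 2 steps: (x2 ∧ x1) ∧ T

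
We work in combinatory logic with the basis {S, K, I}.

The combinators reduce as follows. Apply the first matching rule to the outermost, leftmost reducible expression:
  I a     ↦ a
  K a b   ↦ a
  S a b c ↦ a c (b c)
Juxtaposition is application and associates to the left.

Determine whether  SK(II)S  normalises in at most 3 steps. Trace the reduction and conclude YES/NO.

Answer: YES — reaches normal form S in 2 ≤ 3 steps

Derivation:
  start: SK(II)S
  [1] KS(IIS)
  [2] S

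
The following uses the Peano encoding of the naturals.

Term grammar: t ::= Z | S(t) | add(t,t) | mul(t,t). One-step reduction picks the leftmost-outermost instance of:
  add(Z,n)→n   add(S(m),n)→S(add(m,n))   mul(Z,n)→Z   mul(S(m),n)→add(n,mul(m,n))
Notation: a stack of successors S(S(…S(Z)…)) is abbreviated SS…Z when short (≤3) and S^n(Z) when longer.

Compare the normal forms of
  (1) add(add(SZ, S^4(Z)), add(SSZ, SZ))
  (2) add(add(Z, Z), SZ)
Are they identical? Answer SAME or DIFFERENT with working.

Term A:
  start: add(add(SZ, S^4(Z)), add(SSZ, SZ))
  [1] add(S(add(Z, S^4(Z))), add(SSZ, SZ))
  [2] S(add(add(Z, S^4(Z)), add(SSZ, SZ)))
  [3] S(add(S^4(Z), add(SSZ, SZ)))
  [4] S(S(add(SSSZ, add(SSZ, SZ))))
  [5] S(S(S(add(SSZ, add(SSZ, SZ)))))
  [6] S(S(S(S(add(SZ, add(SSZ, SZ))))))
  [7] S(S(S(S(S(add(Z, add(SSZ, SZ)))))))
  [8] S(S(S(S(S(add(SSZ, SZ))))))
  [9] S(S(S(S(S(S(add(SZ, SZ)))))))
  [10] S(S(S(S(S(S(S(add(Z, SZ))))))))
  [11] S^8(Z)

Term B:
  start: add(add(Z, Z), SZ)
  [1] add(Z, SZ)
  [2] SZ

Answer: DIFFERENT — A ⇓ S^8(Z), B ⇓ SZ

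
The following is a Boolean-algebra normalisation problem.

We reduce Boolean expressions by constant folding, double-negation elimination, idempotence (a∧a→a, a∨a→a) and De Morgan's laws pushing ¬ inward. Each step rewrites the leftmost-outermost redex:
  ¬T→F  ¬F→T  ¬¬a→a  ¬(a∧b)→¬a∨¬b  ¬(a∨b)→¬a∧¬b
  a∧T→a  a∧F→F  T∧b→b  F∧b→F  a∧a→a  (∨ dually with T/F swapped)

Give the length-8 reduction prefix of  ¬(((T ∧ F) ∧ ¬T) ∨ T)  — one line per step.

Answer: after 8 steps: ¬T

Reduction:
  start: ¬(((T ∧ F) ∧ ¬T) ∨ T)
  →1  ¬((T ∧ F) ∧ ¬T) ∧ ¬T
  →2  (¬(T ∧ F) ∨ ¬¬T) ∧ ¬T
  →3  ((¬T ∨ ¬F) ∨ ¬¬T) ∧ ¬T
  →4  ((F ∨ ¬F) ∨ ¬¬T) ∧ ¬T
  →5  (¬F ∨ ¬¬T) ∧ ¬T
  →6  (T ∨ ¬¬T) ∧ ¬T
  →7  T ∧ ¬T
  →8  ¬T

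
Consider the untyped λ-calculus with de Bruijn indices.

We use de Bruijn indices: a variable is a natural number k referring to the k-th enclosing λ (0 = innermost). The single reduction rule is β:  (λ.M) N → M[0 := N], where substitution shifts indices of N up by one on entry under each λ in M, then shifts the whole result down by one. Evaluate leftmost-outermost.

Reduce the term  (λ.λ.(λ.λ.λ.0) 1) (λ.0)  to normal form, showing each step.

  start: (λ.λ.(λ.λ.λ.0) 1) (λ.0)
  step 1: λ.(λ.λ.λ.0) (λ.0)
  step 2: λ.λ.λ.0

Answer: normal form = λ.λ.λ.0  (in 2 steps)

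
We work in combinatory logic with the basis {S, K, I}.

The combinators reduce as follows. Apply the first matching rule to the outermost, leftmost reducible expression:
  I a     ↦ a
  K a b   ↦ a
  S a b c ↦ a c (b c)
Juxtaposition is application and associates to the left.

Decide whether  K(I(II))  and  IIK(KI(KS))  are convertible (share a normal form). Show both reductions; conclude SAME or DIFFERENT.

Answer: SAME — A ⇓ KI, B ⇓ KI

Reduction:
Term A:
  start: K(I(II))
  →1  K(II)
  →2  KI

Term B:
  start: IIK(KI(KS))
  →1  IK(KI(KS))
  →2  K(KI(KS))
  →3  KI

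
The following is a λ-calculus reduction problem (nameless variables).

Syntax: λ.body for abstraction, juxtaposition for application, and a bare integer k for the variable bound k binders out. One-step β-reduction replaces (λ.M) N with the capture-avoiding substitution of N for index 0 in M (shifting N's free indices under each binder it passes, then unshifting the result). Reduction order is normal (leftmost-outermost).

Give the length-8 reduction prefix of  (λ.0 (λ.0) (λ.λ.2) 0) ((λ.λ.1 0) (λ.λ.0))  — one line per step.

Answer: after 8 steps: λ.λ.λ.0

Derivation:
  start: (λ.0 (λ.0) (λ.λ.2) 0) ((λ.λ.1 0) (λ.λ.0))
  step 1: (λ.λ.1 0) (λ.λ.0) (λ.0) (λ.λ.(λ.λ.1 0) (λ.λ.0)) ((λ.λ.1 0) (λ.λ.0))
  step 2: (λ.(λ.λ.0) 0) (λ.0) (λ.λ.(λ.λ.1 0) (λ.λ.0)) ((λ.λ.1 0) (λ.λ.0))
  step 3: (λ.λ.0) (λ.0) (λ.λ.(λ.λ.1 0) (λ.λ.0)) ((λ.λ.1 0) (λ.λ.0))
  step 4: (λ.0) (λ.λ.(λ.λ.1 0) (λ.λ.0)) ((λ.λ.1 0) (λ.λ.0))
  step 5: (λ.λ.(λ.λ.1 0) (λ.λ.0)) ((λ.λ.1 0) (λ.λ.0))
  step 6: λ.(λ.λ.1 0) (λ.λ.0)
  step 7: λ.λ.(λ.λ.0) 0
  step 8: λ.λ.λ.0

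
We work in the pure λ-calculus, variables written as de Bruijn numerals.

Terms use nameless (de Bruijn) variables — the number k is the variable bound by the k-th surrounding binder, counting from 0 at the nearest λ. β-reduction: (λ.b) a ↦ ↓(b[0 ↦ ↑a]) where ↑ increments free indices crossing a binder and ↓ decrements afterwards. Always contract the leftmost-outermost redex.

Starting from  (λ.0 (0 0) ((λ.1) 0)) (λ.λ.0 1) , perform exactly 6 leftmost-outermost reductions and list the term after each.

  start: (λ.0 (0 0) ((λ.1) 0)) (λ.λ.0 1)
  [1] (λ.λ.0 1) ((λ.λ.0 1) (λ.λ.0 1)) ((λ.λ.λ.0 1) (λ.λ.0 1))
  [2] (λ.0 ((λ.λ.0 1) (λ.λ.0 1))) ((λ.λ.λ.0 1) (λ.λ.0 1))
  [3] (λ.λ.λ.0 1) (λ.λ.0 1) ((λ.λ.0 1) (λ.λ.0 1))
  [4] (λ.λ.0 1) ((λ.λ.0 1) (λ.λ.0 1))
  [5] λ.0 ((λ.λ.0 1) (λ.λ.0 1))
  [6] λ.0 (λ.0 (λ.λ.0 1))

Answer: after 6 steps: λ.0 (λ.0 (λ.λ.0 1))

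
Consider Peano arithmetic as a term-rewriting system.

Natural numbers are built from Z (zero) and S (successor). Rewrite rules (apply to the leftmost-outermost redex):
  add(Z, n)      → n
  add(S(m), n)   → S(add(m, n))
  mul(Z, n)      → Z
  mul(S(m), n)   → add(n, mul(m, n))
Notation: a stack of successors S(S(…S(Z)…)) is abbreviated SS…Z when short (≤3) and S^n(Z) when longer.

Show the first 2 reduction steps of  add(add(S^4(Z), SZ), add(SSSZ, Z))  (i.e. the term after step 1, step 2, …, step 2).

  start: add(add(S^4(Z), SZ), add(SSSZ, Z))
  step 1: add(S(add(SSSZ, SZ)), add(SSSZ, Z))
  step 2: S(add(add(SSSZ, SZ), add(SSSZ, Z)))

Answer: after 2 steps: S(add(add(SSSZ, SZ), add(SSSZ, Z)))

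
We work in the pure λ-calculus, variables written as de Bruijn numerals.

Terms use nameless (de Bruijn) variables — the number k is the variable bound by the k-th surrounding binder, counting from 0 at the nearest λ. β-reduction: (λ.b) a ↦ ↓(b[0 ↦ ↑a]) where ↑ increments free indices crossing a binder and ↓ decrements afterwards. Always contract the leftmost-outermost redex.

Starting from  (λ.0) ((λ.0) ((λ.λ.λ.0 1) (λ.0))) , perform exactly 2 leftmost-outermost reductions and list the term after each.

Answer: after 2 steps: (λ.λ.λ.0 1) (λ.0)

Reduction:
  start: (λ.0) ((λ.0) ((λ.λ.λ.0 1) (λ.0)))
  step 1: (λ.0) ((λ.λ.λ.0 1) (λ.0))
  step 2: (λ.λ.λ.0 1) (λ.0)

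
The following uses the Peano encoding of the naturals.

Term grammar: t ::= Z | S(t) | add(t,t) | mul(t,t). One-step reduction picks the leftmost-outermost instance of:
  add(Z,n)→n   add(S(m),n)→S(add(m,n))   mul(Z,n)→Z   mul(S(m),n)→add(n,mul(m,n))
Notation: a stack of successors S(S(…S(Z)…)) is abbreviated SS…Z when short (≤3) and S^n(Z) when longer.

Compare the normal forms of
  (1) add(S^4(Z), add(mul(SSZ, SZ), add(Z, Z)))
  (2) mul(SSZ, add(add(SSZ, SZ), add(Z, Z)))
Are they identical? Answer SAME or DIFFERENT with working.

Answer: SAME — A ⇓ S^6(Z), B ⇓ S^6(Z)

Working:
Term A:
  start: add(S^4(Z), add(mul(SSZ, SZ), add(Z, Z)))
  [1] S(add(SSSZ, add(mul(SSZ, SZ), add(Z, Z))))
  [2] S(S(add(SSZ, add(mul(SSZ, SZ), add(Z, Z)))))
  [3] S(S(S(add(SZ, add(mul(SSZ, SZ), add(Z, Z))))))
  [4] S(S(S(S(add(Z, add(mul(SSZ, SZ), add(Z, Z)))))))
  [5] S(S(S(S(add(mul(SSZ, SZ), add(Z, Z))))))
  [6] S(S(S(S(add(add(SZ, mul(SZ, SZ)), add(Z, Z))))))
  [7] S(S(S(S(add(S(add(Z, mul(SZ, SZ))), add(Z, Z))))))
  [8] S(S(S(S(S(add(add(Z, mul(SZ, SZ)), add(Z, Z)))))))
  [9] S(S(S(S(S(add(mul(SZ, SZ), add(Z, Z)))))))
  [10] S(S(S(S(S(add(add(SZ, mul(Z, SZ)), add(Z, Z)))))))
  [11] S(S(S(S(S(add(S(add(Z, mul(Z, SZ))), add(Z, Z)))))))
  [12] S(S(S(S(S(S(add(add(Z, mul(Z, SZ)), add(Z, Z))))))))
  [13] S(S(S(S(S(S(add(mul(Z, SZ), add(Z, Z))))))))
  [14] S(S(S(S(S(S(add(Z, add(Z, Z))))))))
  [15] S(S(S(S(S(S(add(Z, Z)))))))
  [16] S^6(Z)

Term B:
  start: mul(SSZ, add(add(SSZ, SZ), add(Z, Z)))
  [1] add(add(add(SSZ, SZ), add(Z, Z)), mul(SZ, add(add(SSZ, SZ), add(Z, Z))))
  [2] add(add(S(add(SZ, SZ)), add(Z, Z)), mul(SZ, add(add(SSZ, SZ), add(Z, Z))))
  [3] add(S(add(add(SZ, SZ), add(Z, Z))), mul(SZ, add(add(SSZ, SZ), add(Z, Z))))
  [4] S(add(add(add(SZ, SZ), add(Z, Z)), mul(SZ, add(add(SSZ, SZ), add(Z, Z)))))
  [5] S(add(add(S(add(Z, SZ)), add(Z, Z)), mul(SZ, add(add(SSZ, SZ), add(Z, Z)))))
  [6] S(add(S(add(add(Z, SZ), add(Z, Z))), mul(SZ, add(add(SSZ, SZ), add(Z, Z)))))
  [7] S(S(add(add(add(Z, SZ), add(Z, Z)), mul(SZ, add(add(SSZ, SZ), add(Z, Z))))))
  [8] S(S(add(add(SZ, add(Z, Z)), mul(SZ, add(add(SSZ, SZ), add(Z, Z))))))
  [9] S(S(add(S(add(Z, add(Z, Z))), mul(SZ, add(add(SSZ, SZ), add(Z, Z))))))
  [10] S(S(S(add(add(Z, add(Z, Z)), mul(SZ, add(add(SSZ, SZ), add(Z, Z)))))))
  [11] S(S(S(add(add(Z, Z), mul(SZ, add(add(SSZ, SZ), add(Z, Z)))))))
  [12] S(S(S(add(Z, mul(SZ, add(add(SSZ, SZ), add(Z, Z)))))))
  [13] S(S(S(mul(SZ, add(add(SSZ, SZ), add(Z, Z))))))
  [14] S(S(S(add(add(add(SSZ, SZ), add(Z, Z)), mul(Z, add(add(SSZ, SZ), add(Z, Z)))))))
  [15] S(S(S(add(add(S(add(SZ, SZ)), add(Z, Z)), mul(Z, add(add(SSZ, SZ), add(Z, Z)))))))
  [16] S(S(S(add(S(add(add(SZ, SZ), add(Z, Z))), mul(Z, add(add(SSZ, SZ), add(Z, Z)))))))
  [17] S(S(S(S(add(add(add(SZ, SZ), add(Z, Z)), mul(Z, add(add(SSZ, SZ), add(Z, Z))))))))
  [18] S(S(S(S(add(add(S(add(Z, SZ)), add(Z, Z)), mul(Z, add(add(SSZ, SZ), add(Z, Z))))))))
  [19] S(S(S(S(add(S(add(add(Z, SZ), add(Z, Z))), mul(Z, add(add(SSZ, SZ), add(Z, Z))))))))
  [20] S(S(S(S(S(add(add(add(Z, SZ), add(Z, Z)), mul(Z, add(add(SSZ, SZ), add(Z, Z)))))))))
  [21] S(S(S(S(S(add(add(SZ, add(Z, Z)), mul(Z, add(add(SSZ, SZ), add(Z, Z)))))))))
  [22] S(S(S(S(S(add(S(add(Z, add(Z, Z))), mul(Z, add(add(SSZ, SZ), add(Z, Z)))))))))
  [23] S(S(S(S(S(S(add(add(Z, add(Z, Z)), mul(Z, add(add(SSZ, SZ), add(Z, Z))))))))))
  [24] S(S(S(S(S(S(add(add(Z, Z), mul(Z, add(add(SSZ, SZ), add(Z, Z))))))))))
  [25] S(S(S(S(S(S(add(Z, mul(Z, add(add(SSZ, SZ), add(Z, Z))))))))))
  [26] S(S(S(S(S(S(mul(Z, add(add(SSZ, SZ), add(Z, Z)))))))))
  [27] S^6(Z)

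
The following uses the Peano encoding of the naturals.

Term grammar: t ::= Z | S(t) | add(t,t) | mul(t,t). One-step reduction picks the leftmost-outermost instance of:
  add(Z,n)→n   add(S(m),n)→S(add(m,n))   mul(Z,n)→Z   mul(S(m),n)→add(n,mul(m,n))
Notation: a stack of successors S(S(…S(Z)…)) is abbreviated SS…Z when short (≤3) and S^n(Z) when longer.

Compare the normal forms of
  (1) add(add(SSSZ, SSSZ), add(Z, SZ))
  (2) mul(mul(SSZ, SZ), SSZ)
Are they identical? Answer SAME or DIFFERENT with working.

Answer: DIFFERENT — A ⇓ S^7(Z), B ⇓ S^4(Z)

Derivation:
Term A:
  start: add(add(SSSZ, SSSZ), add(Z, SZ))
  step 1: add(S(add(SSZ, SSSZ)), add(Z, SZ))
  step 2: S(add(add(SSZ, SSSZ), add(Z, SZ)))
  step 3: S(add(S(add(SZ, SSSZ)), add(Z, SZ)))
  step 4: S(S(add(add(SZ, SSSZ), add(Z, SZ))))
  step 5: S(S(add(S(add(Z, SSSZ)), add(Z, SZ))))
  step 6: S(S(S(add(add(Z, SSSZ), add(Z, SZ)))))
  step 7: S(S(S(add(SSSZ, add(Z, SZ)))))
  step 8: S(S(S(S(add(SSZ, add(Z, SZ))))))
  step 9: S(S(S(S(S(add(SZ, add(Z, SZ)))))))
  step 10: S(S(S(S(S(S(add(Z, add(Z, SZ))))))))
  step 11: S(S(S(S(S(S(add(Z, SZ)))))))
  step 12: S^7(Z)

Term B:
  start: mul(mul(SSZ, SZ), SSZ)
  step 1: mul(add(SZ, mul(SZ, SZ)), SSZ)
  step 2: mul(S(add(Z, mul(SZ, SZ))), SSZ)
  step 3: add(SSZ, mul(add(Z, mul(SZ, SZ)), SSZ))
  step 4: S(add(SZ, mul(add(Z, mul(SZ, SZ)), SSZ)))
  step 5: S(S(add(Z, mul(add(Z, mul(SZ, SZ)), SSZ))))
  step 6: S(S(mul(add(Z, mul(SZ, SZ)), SSZ)))
  step 7: S(S(mul(mul(SZ, SZ), SSZ)))
  step 8: S(S(mul(add(SZ, mul(Z, SZ)), SSZ)))
  step 9: S(S(mul(S(add(Z, mul(Z, SZ))), SSZ)))
  step 10: S(S(add(SSZ, mul(add(Z, mul(Z, SZ)), SSZ))))
  step 11: S(S(S(add(SZ, mul(add(Z, mul(Z, SZ)), SSZ)))))
  step 12: S(S(S(S(add(Z, mul(add(Z, mul(Z, SZ)), SSZ))))))
  step 13: S(S(S(S(mul(add(Z, mul(Z, SZ)), SSZ)))))
  step 14: S(S(S(S(mul(mul(Z, SZ), SSZ)))))
  step 15: S(S(S(S(mul(Z, SSZ)))))
  step 16: S^4(Z)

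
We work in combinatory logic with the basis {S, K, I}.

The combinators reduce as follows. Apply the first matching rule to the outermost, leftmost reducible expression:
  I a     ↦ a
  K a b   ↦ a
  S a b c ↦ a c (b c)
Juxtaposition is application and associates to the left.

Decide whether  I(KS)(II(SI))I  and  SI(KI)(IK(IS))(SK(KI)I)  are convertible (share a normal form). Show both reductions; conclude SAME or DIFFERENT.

Answer: SAME — A ⇓ SI, B ⇓ SI

Working:
Term A:
  start: I(KS)(II(SI))I
  →1  KS(II(SI))I
  →2  SI

Term B:
  start: SI(KI)(IK(IS))(SK(KI)I)
  →1  I(IK(IS))(KI(IK(IS)))(SK(KI)I)
  →2  IK(IS)(KI(IK(IS)))(SK(KI)I)
  →3  K(IS)(KI(IK(IS)))(SK(KI)I)
  →4  IS(SK(KI)I)
  →5  S(SK(KI)I)
  →6  S(KI(KII))
  →7  SI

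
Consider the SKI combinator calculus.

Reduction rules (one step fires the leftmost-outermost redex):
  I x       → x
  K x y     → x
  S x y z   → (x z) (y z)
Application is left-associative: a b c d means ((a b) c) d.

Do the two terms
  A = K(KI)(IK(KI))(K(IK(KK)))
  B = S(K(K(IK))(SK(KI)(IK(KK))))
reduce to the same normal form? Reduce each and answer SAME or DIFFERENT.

Term A:
  start: K(KI)(IK(KI))(K(IK(KK)))
  step 1: KI(K(IK(KK)))
  step 2: I

Term B:
  start: S(K(K(IK))(SK(KI)(IK(KK))))
  step 1: S(K(IK))
  step 2: S(KK)

Answer: DIFFERENT — A ⇓ I, B ⇓ S(KK)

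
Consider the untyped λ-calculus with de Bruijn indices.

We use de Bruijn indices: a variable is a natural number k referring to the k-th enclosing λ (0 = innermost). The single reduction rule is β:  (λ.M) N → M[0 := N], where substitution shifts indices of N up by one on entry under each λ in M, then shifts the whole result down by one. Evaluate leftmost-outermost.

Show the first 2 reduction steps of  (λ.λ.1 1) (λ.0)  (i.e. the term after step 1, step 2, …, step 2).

  start: (λ.λ.1 1) (λ.0)
  →1  λ.(λ.0) (λ.0)
  →2  λ.λ.0

Answer: after 2 steps: λ.λ.0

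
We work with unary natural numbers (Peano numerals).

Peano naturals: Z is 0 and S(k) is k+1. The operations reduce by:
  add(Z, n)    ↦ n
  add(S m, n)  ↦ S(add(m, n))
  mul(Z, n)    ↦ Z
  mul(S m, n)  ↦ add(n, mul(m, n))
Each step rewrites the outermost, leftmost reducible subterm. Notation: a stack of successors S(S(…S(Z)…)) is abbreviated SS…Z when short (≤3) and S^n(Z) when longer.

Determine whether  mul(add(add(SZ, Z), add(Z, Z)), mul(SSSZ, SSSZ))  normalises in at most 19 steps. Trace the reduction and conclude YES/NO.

  start: mul(add(add(SZ, Z), add(Z, Z)), mul(SSSZ, SSSZ))
  →1  mul(add(S(add(Z, Z)), add(Z, Z)), mul(SSSZ, SSSZ))
  →2  mul(S(add(add(Z, Z), add(Z, Z))), mul(SSSZ, SSSZ))
  →3  add(mul(SSSZ, SSSZ), mul(add(add(Z, Z), add(Z, Z)), mul(SSSZ, SSSZ)))
  →4  add(add(SSSZ, mul(SSZ, SSSZ)), mul(add(add(Z, Z), add(Z, Z)), mul(SSSZ, SSSZ)))
  →5  add(S(add(SSZ, mul(SSZ, SSSZ))), mul(add(add(Z, Z), add(Z, Z)), mul(SSSZ, SSSZ)))
  →6  S(add(add(SSZ, mul(SSZ, SSSZ)), mul(add(add(Z, Z), add(Z, Z)), mul(SSSZ, SSSZ))))
  →7  S(add(S(add(SZ, mul(SSZ, SSSZ))), mul(add(add(Z, Z), add(Z, Z)), mul(SSSZ, SSSZ))))
  →8  S(S(add(add(SZ, mul(SSZ, SSSZ)), mul(add(add(Z, Z), add(Z, Z)), mul(SSSZ, SSSZ)))))
  →9  S(S(add(S(add(Z, mul(SSZ, SSSZ))), mul(add(add(Z, Z), add(Z, Z)), mul(SSSZ, SSSZ)))))
  →10  S(S(S(add(add(Z, mul(SSZ, SSSZ)), mul(add(add(Z, Z), add(Z, Z)), mul(SSSZ, SSSZ))))))
  →11  S(S(S(add(mul(SSZ, SSSZ), mul(add(add(Z, Z), add(Z, Z)), mul(SSSZ, SSSZ))))))
  →12  S(S(S(add(add(SSSZ, mul(SZ, SSSZ)), mul(add(add(Z, Z), add(Z, Z)), mul(SSSZ, SSSZ))))))
  →13  S(S(S(add(S(add(SSZ, mul(SZ, SSSZ))), mul(add(add(Z, Z), add(Z, Z)), mul(SSSZ, SSSZ))))))
  →14  S(S(S(S(add(add(SSZ, mul(SZ, SSSZ)), mul(add(add(Z, Z), add(Z, Z)), mul(SSSZ, SSSZ)))))))
  →15  S(S(S(S(add(S(add(SZ, mul(SZ, SSSZ))), mul(add(add(Z, Z), add(Z, Z)), mul(SSSZ, SSSZ)))))))
  →16  S(S(S(S(S(add(add(SZ, mul(SZ, SSSZ)), mul(add(add(Z, Z), add(Z, Z)), mul(SSSZ, SSSZ))))))))
  →17  S(S(S(S(S(add(S(add(Z, mul(SZ, SSSZ))), mul(add(add(Z, Z), add(Z, Z)), mul(SSSZ, SSSZ))))))))
  →18  S(S(S(S(S(S(add(add(Z, mul(SZ, SSSZ)), mul(add(add(Z, Z), add(Z, Z)), mul(SSSZ, SSSZ)))))))))
  →19  S(S(S(S(S(S(add(mul(SZ, SSSZ), mul(add(add(Z, Z), add(Z, Z)), mul(SSSZ, SSSZ)))))))))

Answer: NO — after 19 steps the term is S(S(S(S(S(S(add(mul(SZ, SSSZ), mul(add(add(Z, Z), add(Z, Z)), mul(SSSZ, SSSZ))))))))), not yet normal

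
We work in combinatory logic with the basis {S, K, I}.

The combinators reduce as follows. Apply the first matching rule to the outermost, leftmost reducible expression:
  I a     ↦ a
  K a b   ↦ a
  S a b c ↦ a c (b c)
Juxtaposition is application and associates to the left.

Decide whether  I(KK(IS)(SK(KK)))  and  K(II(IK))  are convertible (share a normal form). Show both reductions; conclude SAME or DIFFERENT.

Answer: DIFFERENT — A ⇓ K(SK(KK)), B ⇓ KK

Derivation:
Term A:
  start: I(KK(IS)(SK(KK)))
  →1  KK(IS)(SK(KK))
  →2  K(SK(KK))

Term B:
  start: K(II(IK))
  →1  K(I(IK))
  →2  K(IK)
  →3  KK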